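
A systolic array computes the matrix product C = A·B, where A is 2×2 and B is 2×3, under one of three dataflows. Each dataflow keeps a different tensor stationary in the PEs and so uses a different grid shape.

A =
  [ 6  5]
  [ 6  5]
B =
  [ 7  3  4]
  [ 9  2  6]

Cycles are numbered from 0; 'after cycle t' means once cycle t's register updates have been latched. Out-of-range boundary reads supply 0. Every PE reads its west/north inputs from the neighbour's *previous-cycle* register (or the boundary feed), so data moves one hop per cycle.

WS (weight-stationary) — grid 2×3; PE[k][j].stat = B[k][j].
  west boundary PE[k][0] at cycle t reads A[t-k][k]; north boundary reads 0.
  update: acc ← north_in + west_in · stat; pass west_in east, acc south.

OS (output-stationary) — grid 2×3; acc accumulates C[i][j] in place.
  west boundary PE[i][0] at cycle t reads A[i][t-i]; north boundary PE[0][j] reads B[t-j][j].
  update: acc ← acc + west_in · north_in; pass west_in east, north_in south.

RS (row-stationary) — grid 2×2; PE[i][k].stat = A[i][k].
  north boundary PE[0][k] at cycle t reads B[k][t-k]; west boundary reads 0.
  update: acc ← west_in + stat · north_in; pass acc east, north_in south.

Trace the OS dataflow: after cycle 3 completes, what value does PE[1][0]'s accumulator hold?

OS (2×3). Following PE[1][0] plus its west/north inputs:
  step 0 · PE0,0: acc=42; fwd→6 fwd↓7
  step 0 · PE1,0: acc=0; fwd→0 fwd↓0
  step 1 · PE0,0: acc=87; fwd→5 fwd↓9
  step 1 · PE1,0: acc=42; fwd→6 fwd↓7
  step 2 · PE0,0: acc=87; fwd→0 fwd↓0
  step 2 · PE1,0: acc=87; fwd→5 fwd↓9
  step 3 · PE0,0: acc=87; fwd→0 fwd↓0
  step 3 · PE1,0: acc=87; fwd→0 fwd↓0

PE[1][0].acc = 87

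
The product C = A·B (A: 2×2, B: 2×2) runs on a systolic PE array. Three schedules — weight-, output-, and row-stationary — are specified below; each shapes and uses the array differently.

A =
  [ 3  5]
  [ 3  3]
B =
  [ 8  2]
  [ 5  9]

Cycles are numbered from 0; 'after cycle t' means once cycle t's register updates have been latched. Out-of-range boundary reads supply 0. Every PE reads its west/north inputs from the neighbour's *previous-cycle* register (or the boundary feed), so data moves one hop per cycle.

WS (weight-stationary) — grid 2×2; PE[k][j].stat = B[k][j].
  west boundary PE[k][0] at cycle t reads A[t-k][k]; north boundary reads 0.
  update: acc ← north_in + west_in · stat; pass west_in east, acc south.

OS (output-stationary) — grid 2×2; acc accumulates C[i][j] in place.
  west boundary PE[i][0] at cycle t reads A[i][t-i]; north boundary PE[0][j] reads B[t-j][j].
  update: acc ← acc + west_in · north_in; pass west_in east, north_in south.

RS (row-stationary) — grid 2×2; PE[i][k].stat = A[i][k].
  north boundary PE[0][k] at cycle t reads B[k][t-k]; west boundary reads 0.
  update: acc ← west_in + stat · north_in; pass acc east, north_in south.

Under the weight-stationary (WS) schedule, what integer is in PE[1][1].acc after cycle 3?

Tracing WS — 2×2 array, target PE[1][1]:
  after 0 — PE[0][1] acc=0, pass-E 0, pass-S 0
  after 0 — PE[1][0] acc=0, pass-E 0, pass-S 0
  after 0 — PE[1][1] acc=0, pass-E 0, pass-S 0
  after 1 — PE[0][1] acc=6, pass-E 3, pass-S 6
  after 1 — PE[1][0] acc=49, pass-E 5, pass-S 49
  after 1 — PE[1][1] acc=0, pass-E 0, pass-S 0
  after 2 — PE[0][1] acc=6, pass-E 3, pass-S 6
  after 2 — PE[1][0] acc=39, pass-E 3, pass-S 39
  after 2 — PE[1][1] acc=51, pass-E 5, pass-S 51
  after 3 — PE[0][1] acc=0, pass-E 0, pass-S 0
  after 3 — PE[1][0] acc=0, pass-E 0, pass-S 0
  after 3 — PE[1][1] acc=33, pass-E 3, pass-S 33

PE[1][1].acc = 33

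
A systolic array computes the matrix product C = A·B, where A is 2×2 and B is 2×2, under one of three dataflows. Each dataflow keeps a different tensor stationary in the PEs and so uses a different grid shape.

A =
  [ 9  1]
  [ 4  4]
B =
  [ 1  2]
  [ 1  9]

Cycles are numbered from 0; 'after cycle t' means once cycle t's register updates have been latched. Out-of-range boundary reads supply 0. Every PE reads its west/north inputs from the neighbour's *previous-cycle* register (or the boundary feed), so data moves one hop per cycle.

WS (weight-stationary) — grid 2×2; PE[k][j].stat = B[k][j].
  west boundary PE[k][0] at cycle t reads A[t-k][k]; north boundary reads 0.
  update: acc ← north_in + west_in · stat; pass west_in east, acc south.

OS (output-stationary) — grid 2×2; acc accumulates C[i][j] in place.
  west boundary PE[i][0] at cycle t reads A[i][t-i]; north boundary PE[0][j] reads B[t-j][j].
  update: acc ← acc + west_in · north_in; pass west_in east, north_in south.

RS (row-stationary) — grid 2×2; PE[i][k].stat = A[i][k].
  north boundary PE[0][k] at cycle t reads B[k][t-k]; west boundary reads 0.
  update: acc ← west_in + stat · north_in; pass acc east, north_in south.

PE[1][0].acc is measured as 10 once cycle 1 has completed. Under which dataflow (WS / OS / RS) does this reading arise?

— WS: 2×2; PE[1][0] trace:
  t=0 PE[1][0]: acc=0 h=0 v=0
  t=1 PE[1][0]: acc=10 h=1 v=10
— OS: 2×2; PE[1][0] trace:
  t=0 PE[1][0]: acc=0 h=0 v=0
  t=1 PE[1][0]: acc=4 h=4 v=1
— RS: 2×2; PE[1][0] trace:
  t=0 PE[1][0]: acc=0 h=0 v=0
  t=1 PE[1][0]: acc=4 h=4 v=1

dataflow = WS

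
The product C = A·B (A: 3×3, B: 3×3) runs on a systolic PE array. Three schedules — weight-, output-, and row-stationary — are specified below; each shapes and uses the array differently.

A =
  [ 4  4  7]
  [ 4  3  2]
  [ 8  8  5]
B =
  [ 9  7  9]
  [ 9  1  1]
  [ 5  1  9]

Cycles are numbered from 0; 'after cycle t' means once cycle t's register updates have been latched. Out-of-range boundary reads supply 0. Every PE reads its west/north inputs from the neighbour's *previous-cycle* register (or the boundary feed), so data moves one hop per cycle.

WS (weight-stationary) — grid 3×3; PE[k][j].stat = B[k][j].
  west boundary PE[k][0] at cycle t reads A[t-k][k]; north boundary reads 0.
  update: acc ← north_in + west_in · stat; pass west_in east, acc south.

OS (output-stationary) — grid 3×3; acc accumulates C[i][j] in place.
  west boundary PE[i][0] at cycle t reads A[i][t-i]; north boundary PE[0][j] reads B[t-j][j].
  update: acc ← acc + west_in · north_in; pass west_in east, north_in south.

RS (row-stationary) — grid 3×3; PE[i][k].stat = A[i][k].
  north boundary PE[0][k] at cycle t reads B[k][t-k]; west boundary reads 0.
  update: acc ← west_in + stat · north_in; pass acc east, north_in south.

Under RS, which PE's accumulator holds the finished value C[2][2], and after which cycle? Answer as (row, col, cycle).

(row, col, cycle) = (2, 2, 6)

RS: C[2][2] accumulates in PE[2][2]:
  c0 r2c2: 0 / 0 / 0
  c1 r2c2: 0 / 0 / 0
  c2 r2c2: 0 / 0 / 0
  c3 r2c2: 0 / 0 / 0
  c4 r2c2: 169 / 169 / 5
  c5 r2c2: 69 / 69 / 1
  c6 r2c2: 125 / 125 / 9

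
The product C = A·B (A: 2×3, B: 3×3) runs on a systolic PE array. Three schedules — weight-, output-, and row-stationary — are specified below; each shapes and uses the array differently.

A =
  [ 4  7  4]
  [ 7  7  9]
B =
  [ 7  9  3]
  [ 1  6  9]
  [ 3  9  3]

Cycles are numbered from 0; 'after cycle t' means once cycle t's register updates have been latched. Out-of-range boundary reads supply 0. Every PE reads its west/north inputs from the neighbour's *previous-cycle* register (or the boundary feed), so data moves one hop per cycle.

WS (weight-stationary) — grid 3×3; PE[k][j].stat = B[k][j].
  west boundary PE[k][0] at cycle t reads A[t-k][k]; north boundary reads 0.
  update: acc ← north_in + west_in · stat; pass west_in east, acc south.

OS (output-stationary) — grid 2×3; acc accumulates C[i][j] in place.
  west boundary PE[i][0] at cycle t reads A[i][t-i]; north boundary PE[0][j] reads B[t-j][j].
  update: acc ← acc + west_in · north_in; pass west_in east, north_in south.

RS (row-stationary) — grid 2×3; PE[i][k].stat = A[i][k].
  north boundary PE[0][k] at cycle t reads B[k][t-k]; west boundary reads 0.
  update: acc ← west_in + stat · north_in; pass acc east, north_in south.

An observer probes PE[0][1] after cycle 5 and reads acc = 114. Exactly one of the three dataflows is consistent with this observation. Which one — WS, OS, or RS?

dataflow = OS

WS [3×3] PE[0][1] across cycles:
  c0 r0c1: 0 / 0 / 0
  c1 r0c1: 36 / 4 / 36
  c2 r0c1: 63 / 7 / 63
  c3 r0c1: 0 / 0 / 0
  c4 r0c1: 0 / 0 / 0
  c5 r0c1: 0 / 0 / 0
OS [2×3] PE[0][1] across cycles:
  c0 r0c1: 0 / 0 / 0
  c1 r0c1: 36 / 4 / 9
  c2 r0c1: 78 / 7 / 6
  c3 r0c1: 114 / 4 / 9
  c4 r0c1: 114 / 0 / 0
  c5 r0c1: 114 / 0 / 0
RS [2×3] PE[0][1] across cycles:
  c0 r0c1: 0 / 0 / 0
  c1 r0c1: 35 / 35 / 1
  c2 r0c1: 78 / 78 / 6
  c3 r0c1: 75 / 75 / 9
  c4 r0c1: 0 / 0 / 0
  c5 r0c1: 0 / 0 / 0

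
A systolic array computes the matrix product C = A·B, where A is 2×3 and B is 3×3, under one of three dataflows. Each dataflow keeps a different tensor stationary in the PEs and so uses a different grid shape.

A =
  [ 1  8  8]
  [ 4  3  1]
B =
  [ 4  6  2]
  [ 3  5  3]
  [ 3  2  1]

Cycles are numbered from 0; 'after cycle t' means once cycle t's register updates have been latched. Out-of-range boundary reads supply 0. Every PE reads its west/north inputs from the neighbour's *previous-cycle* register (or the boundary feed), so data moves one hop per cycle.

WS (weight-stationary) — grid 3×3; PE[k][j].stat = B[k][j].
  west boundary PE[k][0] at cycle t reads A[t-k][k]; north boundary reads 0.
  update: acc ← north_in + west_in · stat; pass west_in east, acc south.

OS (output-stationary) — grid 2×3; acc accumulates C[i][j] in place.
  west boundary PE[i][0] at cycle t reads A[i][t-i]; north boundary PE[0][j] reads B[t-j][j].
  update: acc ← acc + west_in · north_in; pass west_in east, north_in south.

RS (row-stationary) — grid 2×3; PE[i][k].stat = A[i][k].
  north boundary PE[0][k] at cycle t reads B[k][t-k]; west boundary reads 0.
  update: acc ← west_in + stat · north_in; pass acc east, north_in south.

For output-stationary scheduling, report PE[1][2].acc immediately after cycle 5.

PE[1][2].acc = 18

Tracing OS — 2×3 array, target PE[1][2]:
  c0 r0c2: 0 / 0 / 0
  c0 r1c1: 0 / 0 / 0
  c0 r1c2: 0 / 0 / 0
  c1 r0c2: 0 / 0 / 0
  c1 r1c1: 0 / 0 / 0
  c1 r1c2: 0 / 0 / 0
  c2 r0c2: 2 / 1 / 2
  c2 r1c1: 24 / 4 / 6
  c2 r1c2: 0 / 0 / 0
  c3 r0c2: 26 / 8 / 3
  c3 r1c1: 39 / 3 / 5
  c3 r1c2: 8 / 4 / 2
  c4 r0c2: 34 / 8 / 1
  c4 r1c1: 41 / 1 / 2
  c4 r1c2: 17 / 3 / 3
  c5 r0c2: 34 / 0 / 0
  c5 r1c1: 41 / 0 / 0
  c5 r1c2: 18 / 1 / 1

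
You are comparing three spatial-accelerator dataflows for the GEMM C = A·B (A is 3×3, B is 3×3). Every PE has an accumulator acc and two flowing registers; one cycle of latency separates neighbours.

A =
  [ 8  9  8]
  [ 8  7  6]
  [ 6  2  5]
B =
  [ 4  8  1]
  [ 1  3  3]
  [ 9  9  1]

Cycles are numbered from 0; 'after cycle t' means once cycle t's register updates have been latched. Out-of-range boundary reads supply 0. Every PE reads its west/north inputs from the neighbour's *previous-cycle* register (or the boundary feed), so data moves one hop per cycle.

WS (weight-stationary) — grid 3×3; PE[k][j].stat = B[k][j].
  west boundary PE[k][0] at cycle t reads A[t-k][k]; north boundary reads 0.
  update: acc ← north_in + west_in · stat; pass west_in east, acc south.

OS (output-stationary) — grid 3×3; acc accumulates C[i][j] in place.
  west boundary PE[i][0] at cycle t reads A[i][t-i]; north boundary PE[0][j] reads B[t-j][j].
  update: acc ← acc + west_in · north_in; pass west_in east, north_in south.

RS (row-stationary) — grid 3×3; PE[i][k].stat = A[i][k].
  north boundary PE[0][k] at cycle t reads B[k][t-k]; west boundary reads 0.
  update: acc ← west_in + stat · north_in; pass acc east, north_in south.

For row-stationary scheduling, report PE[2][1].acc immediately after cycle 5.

PE[2][1].acc = 12

Tracing RS — 3×3 array, target PE[2][1]:
  step 0 · PE1,1: acc=0; fwd→0 fwd↓0
  step 0 · PE2,0: acc=0; fwd→0 fwd↓0
  step 0 · PE2,1: acc=0; fwd→0 fwd↓0
  step 1 · PE1,1: acc=0; fwd→0 fwd↓0
  step 1 · PE2,0: acc=0; fwd→0 fwd↓0
  step 1 · PE2,1: acc=0; fwd→0 fwd↓0
  step 2 · PE1,1: acc=39; fwd→39 fwd↓1
  step 2 · PE2,0: acc=24; fwd→24 fwd↓4
  step 2 · PE2,1: acc=0; fwd→0 fwd↓0
  step 3 · PE1,1: acc=85; fwd→85 fwd↓3
  step 3 · PE2,0: acc=48; fwd→48 fwd↓8
  step 3 · PE2,1: acc=26; fwd→26 fwd↓1
  step 4 · PE1,1: acc=29; fwd→29 fwd↓3
  step 4 · PE2,0: acc=6; fwd→6 fwd↓1
  step 4 · PE2,1: acc=54; fwd→54 fwd↓3
  step 5 · PE1,1: acc=0; fwd→0 fwd↓0
  step 5 · PE2,0: acc=0; fwd→0 fwd↓0
  step 5 · PE2,1: acc=12; fwd→12 fwd↓3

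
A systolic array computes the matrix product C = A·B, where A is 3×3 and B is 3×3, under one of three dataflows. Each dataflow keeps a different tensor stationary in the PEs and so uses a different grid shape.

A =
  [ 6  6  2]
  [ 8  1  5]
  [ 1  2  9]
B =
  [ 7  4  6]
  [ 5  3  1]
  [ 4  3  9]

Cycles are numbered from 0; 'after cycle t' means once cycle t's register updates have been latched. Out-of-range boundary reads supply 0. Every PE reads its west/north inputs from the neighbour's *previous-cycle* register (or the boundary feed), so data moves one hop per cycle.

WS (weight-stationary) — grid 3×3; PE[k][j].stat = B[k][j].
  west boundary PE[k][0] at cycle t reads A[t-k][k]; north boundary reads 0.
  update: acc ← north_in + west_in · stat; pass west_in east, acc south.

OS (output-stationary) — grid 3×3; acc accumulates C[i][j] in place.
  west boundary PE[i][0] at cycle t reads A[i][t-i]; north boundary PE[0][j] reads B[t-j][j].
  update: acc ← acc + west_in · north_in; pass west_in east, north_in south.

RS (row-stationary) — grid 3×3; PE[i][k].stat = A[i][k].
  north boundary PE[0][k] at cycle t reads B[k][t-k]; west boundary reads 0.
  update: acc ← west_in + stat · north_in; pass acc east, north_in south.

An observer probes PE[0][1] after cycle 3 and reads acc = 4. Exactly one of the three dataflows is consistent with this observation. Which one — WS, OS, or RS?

WS [3×3] PE[0][1] across cycles:
  @0  [0,1]  acc 0  |  →0  ↓0
  @1  [0,1]  acc 24  |  →6  ↓24
  @2  [0,1]  acc 32  |  →8  ↓32
  @3  [0,1]  acc 4  |  →1  ↓4
OS [3×3] PE[0][1] across cycles:
  @0  [0,1]  acc 0  |  →0  ↓0
  @1  [0,1]  acc 24  |  →6  ↓4
  @2  [0,1]  acc 42  |  →6  ↓3
  @3  [0,1]  acc 48  |  →2  ↓3
RS [3×3] PE[0][1] across cycles:
  @0  [0,1]  acc 0  |  →0  ↓0
  @1  [0,1]  acc 72  |  →72  ↓5
  @2  [0,1]  acc 42  |  →42  ↓3
  @3  [0,1]  acc 42  |  →42  ↓1

dataflow = WS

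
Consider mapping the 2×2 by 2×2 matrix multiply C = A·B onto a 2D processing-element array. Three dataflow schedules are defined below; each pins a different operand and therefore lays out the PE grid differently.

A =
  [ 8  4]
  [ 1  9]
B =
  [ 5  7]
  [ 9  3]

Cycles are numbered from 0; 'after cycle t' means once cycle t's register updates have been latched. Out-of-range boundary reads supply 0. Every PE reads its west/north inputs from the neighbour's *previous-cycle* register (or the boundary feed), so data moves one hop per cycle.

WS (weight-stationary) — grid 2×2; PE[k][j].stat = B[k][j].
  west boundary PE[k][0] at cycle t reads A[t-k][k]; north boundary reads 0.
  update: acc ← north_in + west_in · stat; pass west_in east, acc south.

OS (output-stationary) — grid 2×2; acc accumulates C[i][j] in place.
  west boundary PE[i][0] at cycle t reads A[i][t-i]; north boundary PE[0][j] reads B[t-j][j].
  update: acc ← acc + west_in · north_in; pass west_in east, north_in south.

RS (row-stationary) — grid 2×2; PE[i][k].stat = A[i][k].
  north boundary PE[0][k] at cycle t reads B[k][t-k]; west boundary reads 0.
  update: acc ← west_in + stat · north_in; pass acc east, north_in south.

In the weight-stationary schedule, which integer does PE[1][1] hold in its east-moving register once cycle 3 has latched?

WS (2×2). Following PE[1][1] plus its west/north inputs:
  cycle 0: PE[0][1] → acc 0, east 0, south 0
  cycle 0: PE[1][0] → acc 0, east 0, south 0
  cycle 0: PE[1][1] → acc 0, east 0, south 0
  cycle 1: PE[0][1] → acc 56, east 8, south 56
  cycle 1: PE[1][0] → acc 76, east 4, south 76
  cycle 1: PE[1][1] → acc 0, east 0, south 0
  cycle 2: PE[0][1] → acc 7, east 1, south 7
  cycle 2: PE[1][0] → acc 86, east 9, south 86
  cycle 2: PE[1][1] → acc 68, east 4, south 68
  cycle 3: PE[0][1] → acc 0, east 0, south 0
  cycle 3: PE[1][0] → acc 0, east 0, south 0
  cycle 3: PE[1][1] → acc 34, east 9, south 34

register = 9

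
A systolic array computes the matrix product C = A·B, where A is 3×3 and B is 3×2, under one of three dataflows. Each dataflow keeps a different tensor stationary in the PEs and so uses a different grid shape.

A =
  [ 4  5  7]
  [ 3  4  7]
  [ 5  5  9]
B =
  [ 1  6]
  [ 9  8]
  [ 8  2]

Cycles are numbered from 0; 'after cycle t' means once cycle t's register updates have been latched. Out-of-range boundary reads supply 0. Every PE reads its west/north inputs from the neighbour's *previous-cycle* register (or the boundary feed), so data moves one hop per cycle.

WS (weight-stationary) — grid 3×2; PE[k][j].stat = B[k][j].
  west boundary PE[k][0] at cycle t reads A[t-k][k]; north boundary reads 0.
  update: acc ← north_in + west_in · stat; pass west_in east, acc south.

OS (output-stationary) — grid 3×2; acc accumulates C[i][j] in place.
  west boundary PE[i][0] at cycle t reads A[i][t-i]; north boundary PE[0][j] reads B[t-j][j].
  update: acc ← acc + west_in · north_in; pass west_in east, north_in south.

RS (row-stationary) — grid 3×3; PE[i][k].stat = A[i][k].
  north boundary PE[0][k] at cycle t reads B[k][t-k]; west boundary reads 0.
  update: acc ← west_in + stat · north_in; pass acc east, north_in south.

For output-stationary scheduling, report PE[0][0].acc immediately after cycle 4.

PE[0][0].acc = 105

OS (3×2). Following PE[0][0] plus its west/north inputs:
  c0 r0c0: 4 / 4 / 1
  c1 r0c0: 49 / 5 / 9
  c2 r0c0: 105 / 7 / 8
  c3 r0c0: 105 / 0 / 0
  c4 r0c0: 105 / 0 / 0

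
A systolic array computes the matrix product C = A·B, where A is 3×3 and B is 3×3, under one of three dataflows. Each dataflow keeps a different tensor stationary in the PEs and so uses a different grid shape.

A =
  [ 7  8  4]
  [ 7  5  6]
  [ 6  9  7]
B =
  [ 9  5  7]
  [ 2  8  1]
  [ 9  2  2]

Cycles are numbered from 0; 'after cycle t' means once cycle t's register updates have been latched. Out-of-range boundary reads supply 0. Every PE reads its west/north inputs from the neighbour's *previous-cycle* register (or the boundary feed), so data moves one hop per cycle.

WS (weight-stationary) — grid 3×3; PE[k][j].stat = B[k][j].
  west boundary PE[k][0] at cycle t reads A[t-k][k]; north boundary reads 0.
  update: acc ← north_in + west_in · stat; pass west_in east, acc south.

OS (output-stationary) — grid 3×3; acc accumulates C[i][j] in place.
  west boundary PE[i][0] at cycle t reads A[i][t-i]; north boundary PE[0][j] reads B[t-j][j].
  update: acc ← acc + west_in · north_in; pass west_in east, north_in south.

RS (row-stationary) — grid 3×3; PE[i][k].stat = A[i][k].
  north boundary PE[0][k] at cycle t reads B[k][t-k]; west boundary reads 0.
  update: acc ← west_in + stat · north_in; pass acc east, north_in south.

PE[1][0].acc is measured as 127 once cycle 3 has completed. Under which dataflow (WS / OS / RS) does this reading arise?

Under WS (3×3), PE[1][0]:
  after 0 — PE[1][0] acc=0, pass-E 0, pass-S 0
  after 1 — PE[1][0] acc=79, pass-E 8, pass-S 79
  after 2 — PE[1][0] acc=73, pass-E 5, pass-S 73
  after 3 — PE[1][0] acc=72, pass-E 9, pass-S 72
Under OS (3×3), PE[1][0]:
  after 0 — PE[1][0] acc=0, pass-E 0, pass-S 0
  after 1 — PE[1][0] acc=63, pass-E 7, pass-S 9
  after 2 — PE[1][0] acc=73, pass-E 5, pass-S 2
  after 3 — PE[1][0] acc=127, pass-E 6, pass-S 9
Under RS (3×3), PE[1][0]:
  after 0 — PE[1][0] acc=0, pass-E 0, pass-S 0
  after 1 — PE[1][0] acc=63, pass-E 63, pass-S 9
  after 2 — PE[1][0] acc=35, pass-E 35, pass-S 5
  after 3 — PE[1][0] acc=49, pass-E 49, pass-S 7

dataflow = OS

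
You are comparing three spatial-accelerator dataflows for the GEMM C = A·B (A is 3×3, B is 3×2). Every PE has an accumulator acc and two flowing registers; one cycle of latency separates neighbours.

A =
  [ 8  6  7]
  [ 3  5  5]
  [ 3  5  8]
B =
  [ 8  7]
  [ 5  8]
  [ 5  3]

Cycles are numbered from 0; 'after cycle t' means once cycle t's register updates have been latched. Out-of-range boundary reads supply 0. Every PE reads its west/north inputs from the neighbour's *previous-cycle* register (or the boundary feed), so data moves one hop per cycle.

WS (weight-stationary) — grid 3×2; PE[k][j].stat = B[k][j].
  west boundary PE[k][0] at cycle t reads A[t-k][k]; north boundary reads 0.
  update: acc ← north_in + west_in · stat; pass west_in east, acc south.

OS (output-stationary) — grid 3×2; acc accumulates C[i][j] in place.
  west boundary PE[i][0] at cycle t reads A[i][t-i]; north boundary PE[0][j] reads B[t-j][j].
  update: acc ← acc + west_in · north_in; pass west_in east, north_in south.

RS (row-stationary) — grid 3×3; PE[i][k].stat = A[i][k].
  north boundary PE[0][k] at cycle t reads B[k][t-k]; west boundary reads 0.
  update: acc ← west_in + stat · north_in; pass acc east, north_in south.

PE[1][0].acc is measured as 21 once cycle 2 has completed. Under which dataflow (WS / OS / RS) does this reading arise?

WS [3×2] PE[1][0] across cycles:
  step 0 · PE1,0: acc=0; fwd→0 fwd↓0
  step 1 · PE1,0: acc=94; fwd→6 fwd↓94
  step 2 · PE1,0: acc=49; fwd→5 fwd↓49
OS [3×2] PE[1][0] across cycles:
  step 0 · PE1,0: acc=0; fwd→0 fwd↓0
  step 1 · PE1,0: acc=24; fwd→3 fwd↓8
  step 2 · PE1,0: acc=49; fwd→5 fwd↓5
RS [3×3] PE[1][0] across cycles:
  step 0 · PE1,0: acc=0; fwd→0 fwd↓0
  step 1 · PE1,0: acc=24; fwd→24 fwd↓8
  step 2 · PE1,0: acc=21; fwd→21 fwd↓7

dataflow = RS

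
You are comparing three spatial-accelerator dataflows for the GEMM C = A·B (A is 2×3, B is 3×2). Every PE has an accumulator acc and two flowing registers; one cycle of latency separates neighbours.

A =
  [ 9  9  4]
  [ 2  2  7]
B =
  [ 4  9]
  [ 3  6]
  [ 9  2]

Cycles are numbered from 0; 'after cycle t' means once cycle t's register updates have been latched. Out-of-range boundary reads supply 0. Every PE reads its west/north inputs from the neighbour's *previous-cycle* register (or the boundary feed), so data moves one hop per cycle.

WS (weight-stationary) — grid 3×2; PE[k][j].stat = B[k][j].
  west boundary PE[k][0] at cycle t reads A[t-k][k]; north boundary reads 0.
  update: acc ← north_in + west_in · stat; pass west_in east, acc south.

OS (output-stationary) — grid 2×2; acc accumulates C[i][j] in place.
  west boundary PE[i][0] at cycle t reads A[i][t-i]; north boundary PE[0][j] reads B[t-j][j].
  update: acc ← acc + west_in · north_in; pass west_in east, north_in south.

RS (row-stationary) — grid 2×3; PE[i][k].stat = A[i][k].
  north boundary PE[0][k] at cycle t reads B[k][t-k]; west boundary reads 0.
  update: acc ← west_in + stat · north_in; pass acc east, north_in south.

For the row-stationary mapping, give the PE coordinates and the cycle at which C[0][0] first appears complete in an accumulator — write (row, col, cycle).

RS — PE[0][2] is where C[0][0] collects:
  step 0 · PE0,2: acc=0; fwd→0 fwd↓0
  step 1 · PE0,2: acc=0; fwd→0 fwd↓0
  step 2 · PE0,2: acc=99; fwd→99 fwd↓9

(row, col, cycle) = (0, 2, 2)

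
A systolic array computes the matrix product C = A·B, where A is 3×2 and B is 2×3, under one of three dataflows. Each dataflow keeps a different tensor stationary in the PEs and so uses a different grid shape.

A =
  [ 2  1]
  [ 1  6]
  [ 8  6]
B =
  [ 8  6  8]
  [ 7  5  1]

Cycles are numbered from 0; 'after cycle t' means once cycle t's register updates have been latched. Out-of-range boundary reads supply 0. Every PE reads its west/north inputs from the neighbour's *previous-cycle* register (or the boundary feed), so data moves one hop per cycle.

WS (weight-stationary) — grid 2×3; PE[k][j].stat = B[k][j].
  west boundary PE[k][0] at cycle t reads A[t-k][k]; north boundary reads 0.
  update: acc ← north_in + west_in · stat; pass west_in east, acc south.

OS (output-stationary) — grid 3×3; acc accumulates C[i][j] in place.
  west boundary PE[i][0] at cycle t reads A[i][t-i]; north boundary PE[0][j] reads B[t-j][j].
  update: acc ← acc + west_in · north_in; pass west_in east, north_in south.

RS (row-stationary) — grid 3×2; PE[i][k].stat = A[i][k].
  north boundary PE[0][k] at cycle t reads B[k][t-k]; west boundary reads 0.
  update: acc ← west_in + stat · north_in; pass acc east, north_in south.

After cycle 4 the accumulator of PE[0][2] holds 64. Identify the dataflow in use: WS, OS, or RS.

dataflow = WS

WS (2×3 grid), PE[0][2]:
  0: (0,2).acc=0  regs=<0,0>
  1: (0,2).acc=0  regs=<0,0>
  2: (0,2).acc=16  regs=<2,16>
  3: (0,2).acc=8  regs=<1,8>
  4: (0,2).acc=64  regs=<8,64>
OS (3×3 grid), PE[0][2]:
  0: (0,2).acc=0  regs=<0,0>
  1: (0,2).acc=0  regs=<0,0>
  2: (0,2).acc=16  regs=<2,8>
  3: (0,2).acc=17  regs=<1,1>
  4: (0,2).acc=17  regs=<0,0>
RS: PE[0][2] is outside its 3×2 grid.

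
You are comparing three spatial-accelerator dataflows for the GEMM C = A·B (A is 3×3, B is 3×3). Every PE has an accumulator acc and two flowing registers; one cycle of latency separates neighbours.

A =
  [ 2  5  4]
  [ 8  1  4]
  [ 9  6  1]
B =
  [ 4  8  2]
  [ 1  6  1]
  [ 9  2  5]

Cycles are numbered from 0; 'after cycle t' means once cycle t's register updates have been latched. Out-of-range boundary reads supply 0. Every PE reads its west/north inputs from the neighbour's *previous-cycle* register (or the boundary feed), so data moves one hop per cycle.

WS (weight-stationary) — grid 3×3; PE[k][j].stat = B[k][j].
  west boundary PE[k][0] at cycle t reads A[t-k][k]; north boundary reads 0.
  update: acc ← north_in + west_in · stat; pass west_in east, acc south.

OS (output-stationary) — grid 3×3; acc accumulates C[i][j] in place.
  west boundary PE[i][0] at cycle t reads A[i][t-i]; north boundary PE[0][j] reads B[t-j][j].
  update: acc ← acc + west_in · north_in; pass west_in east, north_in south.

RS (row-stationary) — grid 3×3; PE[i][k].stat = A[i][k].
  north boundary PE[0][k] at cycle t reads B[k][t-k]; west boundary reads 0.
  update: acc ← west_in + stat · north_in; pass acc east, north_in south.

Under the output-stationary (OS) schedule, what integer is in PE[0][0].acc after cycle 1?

PE[0][0].acc = 13

OS 3×3: PE[0][0] cycle-by-cycle (with neighbour feeds):
  c0 r0c0: 8 / 2 / 4
  c1 r0c0: 13 / 5 / 1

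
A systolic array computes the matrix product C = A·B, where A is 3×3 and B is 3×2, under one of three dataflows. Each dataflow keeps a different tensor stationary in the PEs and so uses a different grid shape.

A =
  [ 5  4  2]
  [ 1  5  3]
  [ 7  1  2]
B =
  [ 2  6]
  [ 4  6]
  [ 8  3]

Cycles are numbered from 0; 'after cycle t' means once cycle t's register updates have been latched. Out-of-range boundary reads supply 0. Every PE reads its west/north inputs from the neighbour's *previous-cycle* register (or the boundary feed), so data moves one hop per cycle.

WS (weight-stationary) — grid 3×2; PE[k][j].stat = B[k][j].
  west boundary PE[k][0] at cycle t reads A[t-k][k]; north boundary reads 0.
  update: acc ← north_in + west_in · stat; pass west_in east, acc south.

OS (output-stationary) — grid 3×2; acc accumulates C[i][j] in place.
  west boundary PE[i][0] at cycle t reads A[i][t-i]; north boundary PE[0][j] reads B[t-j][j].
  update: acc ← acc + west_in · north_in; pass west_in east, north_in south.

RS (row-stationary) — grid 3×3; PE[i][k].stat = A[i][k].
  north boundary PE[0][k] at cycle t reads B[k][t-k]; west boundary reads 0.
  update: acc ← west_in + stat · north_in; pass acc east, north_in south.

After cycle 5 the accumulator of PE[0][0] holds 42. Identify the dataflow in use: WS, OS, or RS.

dataflow = OS

WS (3×2 grid), PE[0][0]:
  c0 r0c0: 10 / 5 / 10
  c1 r0c0: 2 / 1 / 2
  c2 r0c0: 14 / 7 / 14
  c3 r0c0: 0 / 0 / 0
  c4 r0c0: 0 / 0 / 0
  c5 r0c0: 0 / 0 / 0
OS (3×2 grid), PE[0][0]:
  c0 r0c0: 10 / 5 / 2
  c1 r0c0: 26 / 4 / 4
  c2 r0c0: 42 / 2 / 8
  c3 r0c0: 42 / 0 / 0
  c4 r0c0: 42 / 0 / 0
  c5 r0c0: 42 / 0 / 0
RS (3×3 grid), PE[0][0]:
  c0 r0c0: 10 / 10 / 2
  c1 r0c0: 30 / 30 / 6
  c2 r0c0: 0 / 0 / 0
  c3 r0c0: 0 / 0 / 0
  c4 r0c0: 0 / 0 / 0
  c5 r0c0: 0 / 0 / 0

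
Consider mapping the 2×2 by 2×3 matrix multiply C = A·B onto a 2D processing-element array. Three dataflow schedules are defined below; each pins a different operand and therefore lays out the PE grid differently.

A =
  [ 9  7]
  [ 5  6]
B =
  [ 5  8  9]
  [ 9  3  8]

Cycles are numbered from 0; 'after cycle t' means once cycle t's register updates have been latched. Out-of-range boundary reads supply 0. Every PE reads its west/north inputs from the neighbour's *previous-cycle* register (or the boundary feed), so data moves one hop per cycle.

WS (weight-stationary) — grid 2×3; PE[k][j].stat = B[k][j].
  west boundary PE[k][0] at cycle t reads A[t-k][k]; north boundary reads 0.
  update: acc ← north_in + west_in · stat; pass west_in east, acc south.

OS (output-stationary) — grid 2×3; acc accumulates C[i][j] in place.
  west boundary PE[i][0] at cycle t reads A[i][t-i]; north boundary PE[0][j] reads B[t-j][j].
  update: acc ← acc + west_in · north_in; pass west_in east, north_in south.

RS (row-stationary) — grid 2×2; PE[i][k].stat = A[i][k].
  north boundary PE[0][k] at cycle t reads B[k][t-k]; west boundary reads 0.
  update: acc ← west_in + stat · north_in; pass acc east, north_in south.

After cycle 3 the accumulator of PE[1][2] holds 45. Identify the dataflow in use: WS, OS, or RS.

dataflow = OS

— WS: 2×3; PE[1][2] trace:
  @0  [1,2]  acc 0  |  →0  ↓0
  @1  [1,2]  acc 0  |  →0  ↓0
  @2  [1,2]  acc 0  |  →0  ↓0
  @3  [1,2]  acc 137  |  →7  ↓137
— OS: 2×3; PE[1][2] trace:
  @0  [1,2]  acc 0  |  →0  ↓0
  @1  [1,2]  acc 0  |  →0  ↓0
  @2  [1,2]  acc 0  |  →0  ↓0
  @3  [1,2]  acc 45  |  →5  ↓9
RS: PE[1][2] is outside its 2×2 grid.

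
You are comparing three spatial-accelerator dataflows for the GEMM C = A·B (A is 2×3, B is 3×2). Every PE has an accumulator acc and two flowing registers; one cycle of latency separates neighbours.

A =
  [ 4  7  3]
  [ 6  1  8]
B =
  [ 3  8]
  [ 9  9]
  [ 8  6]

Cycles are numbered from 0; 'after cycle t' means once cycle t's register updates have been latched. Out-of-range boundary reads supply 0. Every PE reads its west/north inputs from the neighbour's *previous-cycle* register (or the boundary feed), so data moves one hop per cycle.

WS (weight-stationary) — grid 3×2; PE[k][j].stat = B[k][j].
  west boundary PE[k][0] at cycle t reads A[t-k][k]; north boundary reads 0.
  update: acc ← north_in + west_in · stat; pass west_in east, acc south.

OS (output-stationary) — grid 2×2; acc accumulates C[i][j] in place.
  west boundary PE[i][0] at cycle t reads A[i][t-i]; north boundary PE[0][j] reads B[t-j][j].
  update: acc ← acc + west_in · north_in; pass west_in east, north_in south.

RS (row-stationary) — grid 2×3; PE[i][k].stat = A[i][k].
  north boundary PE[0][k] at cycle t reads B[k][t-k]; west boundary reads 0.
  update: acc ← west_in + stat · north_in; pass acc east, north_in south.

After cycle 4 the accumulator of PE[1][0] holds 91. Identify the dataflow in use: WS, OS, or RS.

dataflow = OS

WS (3×2 grid), PE[1][0]:
  @0  [1,0]  acc 0  |  →0  ↓0
  @1  [1,0]  acc 75  |  →7  ↓75
  @2  [1,0]  acc 27  |  →1  ↓27
  @3  [1,0]  acc 0  |  →0  ↓0
  @4  [1,0]  acc 0  |  →0  ↓0
OS (2×2 grid), PE[1][0]:
  @0  [1,0]  acc 0  |  →0  ↓0
  @1  [1,0]  acc 18  |  →6  ↓3
  @2  [1,0]  acc 27  |  →1  ↓9
  @3  [1,0]  acc 91  |  →8  ↓8
  @4  [1,0]  acc 91  |  →0  ↓0
RS (2×3 grid), PE[1][0]:
  @0  [1,0]  acc 0  |  →0  ↓0
  @1  [1,0]  acc 18  |  →18  ↓3
  @2  [1,0]  acc 48  |  →48  ↓8
  @3  [1,0]  acc 0  |  →0  ↓0
  @4  [1,0]  acc 0  |  →0  ↓0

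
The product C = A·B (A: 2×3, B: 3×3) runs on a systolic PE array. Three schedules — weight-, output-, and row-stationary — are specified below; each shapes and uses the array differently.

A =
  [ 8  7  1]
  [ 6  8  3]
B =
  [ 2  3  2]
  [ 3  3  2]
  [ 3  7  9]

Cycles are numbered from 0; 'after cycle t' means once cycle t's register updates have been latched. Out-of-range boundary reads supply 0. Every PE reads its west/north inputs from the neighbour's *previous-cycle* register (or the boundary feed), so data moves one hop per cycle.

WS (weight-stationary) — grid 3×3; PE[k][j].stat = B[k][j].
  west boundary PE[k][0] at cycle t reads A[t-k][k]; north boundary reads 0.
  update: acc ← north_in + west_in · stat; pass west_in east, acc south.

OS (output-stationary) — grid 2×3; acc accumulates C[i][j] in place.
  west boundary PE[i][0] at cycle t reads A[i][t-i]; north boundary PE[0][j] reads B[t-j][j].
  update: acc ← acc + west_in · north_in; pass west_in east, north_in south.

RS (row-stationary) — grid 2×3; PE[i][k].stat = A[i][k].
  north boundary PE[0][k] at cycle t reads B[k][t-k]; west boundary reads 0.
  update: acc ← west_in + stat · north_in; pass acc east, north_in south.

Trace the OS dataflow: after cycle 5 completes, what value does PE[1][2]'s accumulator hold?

PE[1][2].acc = 55

Tracing OS — 2×3 array, target PE[1][2]:
  cycle 0: PE[0][2] → acc 0, east 0, south 0
  cycle 0: PE[1][1] → acc 0, east 0, south 0
  cycle 0: PE[1][2] → acc 0, east 0, south 0
  cycle 1: PE[0][2] → acc 0, east 0, south 0
  cycle 1: PE[1][1] → acc 0, east 0, south 0
  cycle 1: PE[1][2] → acc 0, east 0, south 0
  cycle 2: PE[0][2] → acc 16, east 8, south 2
  cycle 2: PE[1][1] → acc 18, east 6, south 3
  cycle 2: PE[1][2] → acc 0, east 0, south 0
  cycle 3: PE[0][2] → acc 30, east 7, south 2
  cycle 3: PE[1][1] → acc 42, east 8, south 3
  cycle 3: PE[1][2] → acc 12, east 6, south 2
  cycle 4: PE[0][2] → acc 39, east 1, south 9
  cycle 4: PE[1][1] → acc 63, east 3, south 7
  cycle 4: PE[1][2] → acc 28, east 8, south 2
  cycle 5: PE[0][2] → acc 39, east 0, south 0
  cycle 5: PE[1][1] → acc 63, east 0, south 0
  cycle 5: PE[1][2] → acc 55, east 3, south 9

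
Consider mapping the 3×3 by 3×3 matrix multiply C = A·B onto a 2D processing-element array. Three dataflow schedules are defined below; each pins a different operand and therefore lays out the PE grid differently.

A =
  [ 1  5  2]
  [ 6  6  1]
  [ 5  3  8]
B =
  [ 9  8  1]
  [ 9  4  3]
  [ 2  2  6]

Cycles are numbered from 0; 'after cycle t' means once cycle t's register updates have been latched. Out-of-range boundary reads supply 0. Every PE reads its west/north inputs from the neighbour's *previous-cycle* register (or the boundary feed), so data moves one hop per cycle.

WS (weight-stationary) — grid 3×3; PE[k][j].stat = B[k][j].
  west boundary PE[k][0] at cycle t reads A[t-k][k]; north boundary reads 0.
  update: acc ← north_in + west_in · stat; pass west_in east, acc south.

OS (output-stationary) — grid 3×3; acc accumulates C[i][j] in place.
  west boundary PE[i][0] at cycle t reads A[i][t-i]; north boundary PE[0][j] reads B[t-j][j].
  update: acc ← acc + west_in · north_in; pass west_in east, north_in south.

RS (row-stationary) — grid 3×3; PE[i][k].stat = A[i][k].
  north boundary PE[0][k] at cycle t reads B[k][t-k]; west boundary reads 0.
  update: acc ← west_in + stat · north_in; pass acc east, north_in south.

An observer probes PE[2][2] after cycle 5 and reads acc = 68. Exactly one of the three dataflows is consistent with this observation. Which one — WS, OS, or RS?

dataflow = RS

— WS: 3×3; PE[2][2] trace:
  0: (2,2).acc=0  regs=<0,0>
  1: (2,2).acc=0  regs=<0,0>
  2: (2,2).acc=0  regs=<0,0>
  3: (2,2).acc=0  regs=<0,0>
  4: (2,2).acc=28  regs=<2,28>
  5: (2,2).acc=30  regs=<1,30>
— OS: 3×3; PE[2][2] trace:
  0: (2,2).acc=0  regs=<0,0>
  1: (2,2).acc=0  regs=<0,0>
  2: (2,2).acc=0  regs=<0,0>
  3: (2,2).acc=0  regs=<0,0>
  4: (2,2).acc=5  regs=<5,1>
  5: (2,2).acc=14  regs=<3,3>
— RS: 3×3; PE[2][2] trace:
  0: (2,2).acc=0  regs=<0,0>
  1: (2,2).acc=0  regs=<0,0>
  2: (2,2).acc=0  regs=<0,0>
  3: (2,2).acc=0  regs=<0,0>
  4: (2,2).acc=88  regs=<88,2>
  5: (2,2).acc=68  regs=<68,2>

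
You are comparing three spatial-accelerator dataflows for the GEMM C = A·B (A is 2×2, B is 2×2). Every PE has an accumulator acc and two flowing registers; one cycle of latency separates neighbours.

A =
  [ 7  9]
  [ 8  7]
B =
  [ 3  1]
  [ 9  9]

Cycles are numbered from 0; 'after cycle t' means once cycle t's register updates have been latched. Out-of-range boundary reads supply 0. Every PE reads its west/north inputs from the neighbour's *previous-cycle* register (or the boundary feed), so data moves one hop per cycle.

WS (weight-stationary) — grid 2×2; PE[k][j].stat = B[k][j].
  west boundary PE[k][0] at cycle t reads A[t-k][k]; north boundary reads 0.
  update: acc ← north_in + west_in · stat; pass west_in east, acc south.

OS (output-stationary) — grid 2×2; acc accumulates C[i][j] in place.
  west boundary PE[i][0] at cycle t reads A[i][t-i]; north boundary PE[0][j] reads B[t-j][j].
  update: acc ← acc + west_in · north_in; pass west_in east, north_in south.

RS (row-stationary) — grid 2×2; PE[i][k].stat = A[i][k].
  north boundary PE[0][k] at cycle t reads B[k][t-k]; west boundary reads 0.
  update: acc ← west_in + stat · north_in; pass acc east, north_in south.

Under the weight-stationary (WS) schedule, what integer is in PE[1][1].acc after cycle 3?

WS 2×2: PE[1][1] cycle-by-cycle (with neighbour feeds):
  cycle 0: PE[0][1] → acc 0, east 0, south 0
  cycle 0: PE[1][0] → acc 0, east 0, south 0
  cycle 0: PE[1][1] → acc 0, east 0, south 0
  cycle 1: PE[0][1] → acc 7, east 7, south 7
  cycle 1: PE[1][0] → acc 102, east 9, south 102
  cycle 1: PE[1][1] → acc 0, east 0, south 0
  cycle 2: PE[0][1] → acc 8, east 8, south 8
  cycle 2: PE[1][0] → acc 87, east 7, south 87
  cycle 2: PE[1][1] → acc 88, east 9, south 88
  cycle 3: PE[0][1] → acc 0, east 0, south 0
  cycle 3: PE[1][0] → acc 0, east 0, south 0
  cycle 3: PE[1][1] → acc 71, east 7, south 71

PE[1][1].acc = 71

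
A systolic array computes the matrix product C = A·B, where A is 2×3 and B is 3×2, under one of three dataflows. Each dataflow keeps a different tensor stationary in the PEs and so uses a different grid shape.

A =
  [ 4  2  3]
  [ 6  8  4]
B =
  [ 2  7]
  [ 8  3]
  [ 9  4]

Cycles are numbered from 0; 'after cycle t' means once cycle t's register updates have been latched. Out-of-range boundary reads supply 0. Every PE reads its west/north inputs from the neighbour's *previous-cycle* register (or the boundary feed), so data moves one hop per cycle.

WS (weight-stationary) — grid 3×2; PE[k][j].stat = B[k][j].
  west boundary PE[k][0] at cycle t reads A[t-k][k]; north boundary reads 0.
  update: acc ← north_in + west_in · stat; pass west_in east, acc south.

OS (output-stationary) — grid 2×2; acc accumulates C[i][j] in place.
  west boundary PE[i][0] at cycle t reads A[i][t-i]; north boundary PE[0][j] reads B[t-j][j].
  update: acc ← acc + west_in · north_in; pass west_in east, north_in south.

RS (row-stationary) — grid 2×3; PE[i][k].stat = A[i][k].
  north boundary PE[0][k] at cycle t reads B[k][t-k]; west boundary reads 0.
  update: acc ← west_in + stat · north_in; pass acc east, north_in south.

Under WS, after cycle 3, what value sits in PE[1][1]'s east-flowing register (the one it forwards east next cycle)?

WS on a 3×2 grid — tracing PE[1][1] and its feeders:
  step 0 · PE0,1: acc=0; fwd→0 fwd↓0
  step 0 · PE1,0: acc=0; fwd→0 fwd↓0
  step 0 · PE1,1: acc=0; fwd→0 fwd↓0
  step 1 · PE0,1: acc=28; fwd→4 fwd↓28
  step 1 · PE1,0: acc=24; fwd→2 fwd↓24
  step 1 · PE1,1: acc=0; fwd→0 fwd↓0
  step 2 · PE0,1: acc=42; fwd→6 fwd↓42
  step 2 · PE1,0: acc=76; fwd→8 fwd↓76
  step 2 · PE1,1: acc=34; fwd→2 fwd↓34
  step 3 · PE0,1: acc=0; fwd→0 fwd↓0
  step 3 · PE1,0: acc=0; fwd→0 fwd↓0
  step 3 · PE1,1: acc=66; fwd→8 fwd↓66

register = 8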